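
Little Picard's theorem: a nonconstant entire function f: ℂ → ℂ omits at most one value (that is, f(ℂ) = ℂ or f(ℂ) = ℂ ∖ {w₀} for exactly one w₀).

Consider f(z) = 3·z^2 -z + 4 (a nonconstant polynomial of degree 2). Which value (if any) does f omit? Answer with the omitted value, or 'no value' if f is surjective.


Little Picard bounds the complement of f(ℂ) to at most one point.
For every w ∈ ℂ, the equation p(z) − w = 0 is a nonconstant polynomial in z and hence has at least one root by the fundamental theorem of algebra. So p is surjective onto ℂ, omitting no value.

Omitted value: no value.


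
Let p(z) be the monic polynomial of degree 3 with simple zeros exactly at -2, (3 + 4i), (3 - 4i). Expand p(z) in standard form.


The polynomial is p(z) = ∏_{α ∈ S} (z − α), where S = {-2, (3 + 4i), (3 - 4i)}.
Expanding the product yields: p(z) = z^3 -4·z^2 + 13·z + 50.
Note conjugate pairs combine to real quadratics: (z − (3+4i))(z − (3−4i)) = z² − 6z + 25.
The resulting polynomial has degree 3 and real coefficients as required.

p(z) = z^3 -4·z^2 + 13·z + 50.


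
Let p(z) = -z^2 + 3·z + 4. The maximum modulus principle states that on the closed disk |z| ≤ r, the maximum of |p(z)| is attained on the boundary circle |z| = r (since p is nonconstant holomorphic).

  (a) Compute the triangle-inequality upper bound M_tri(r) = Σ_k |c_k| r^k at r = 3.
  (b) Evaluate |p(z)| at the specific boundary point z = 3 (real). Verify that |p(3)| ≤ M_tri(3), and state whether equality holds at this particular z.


Coefficients: c_0 = 4, c_1 = 3, c_2 = -1. Radius r = 3.
Part (a). Triangle bound: M_tri(r) = Σ_k |c_k| r^k
  = |4|·3^0 + |3|·3^1 + |-1|·3^2
  = 4 + 9 + 9 = 22.
This bounds M(r) := max_{|z|=r} |p(z)| from above; equality holds iff all terms c_k z^k can be made to align in phase at a single z on |z|=r.
Part (b). At z = 3 (real, on the circle |z| = r):
  p(3) = (4)·3^0 + (3)·3^1 + (-1)·3^2 = 4.
  |p(3)| = 4.
Check: |p(3)| = 4 ≤ 22 = M_tri(3). ✓ Equality does not hold at z = 3 (the coefficients have mixed signs, so the terms do not all align in phase there).

M_tri(3) = 22; |p(3)| = 4; equality at z=3: no.


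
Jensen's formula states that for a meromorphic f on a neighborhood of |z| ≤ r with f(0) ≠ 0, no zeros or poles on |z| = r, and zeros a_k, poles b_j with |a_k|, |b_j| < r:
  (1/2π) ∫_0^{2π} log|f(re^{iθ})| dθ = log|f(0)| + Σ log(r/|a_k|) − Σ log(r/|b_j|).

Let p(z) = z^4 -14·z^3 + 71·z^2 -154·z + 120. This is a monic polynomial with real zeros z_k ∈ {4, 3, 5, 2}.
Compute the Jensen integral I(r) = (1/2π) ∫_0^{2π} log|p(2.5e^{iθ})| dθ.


Zeros: 2, 3, 4, 5; r = 2.5.
Inside |z| < r: 2. Outside (|z| ≥ r): 3, 4, 5.
p(0) = 120, so log|p(0)| = log(120) = 4.7875.
Apply Jensen: I(r) = log|p(0)| + Σ_k log(r/|z_k|), summed over zeros inside |z| < r.
  log(r/|z_k|) for z_k = 2: log(2.5/2) = 0.2231
  Outside zeros (3, 4, 5) contribute nothing to the Jensen sum.
Sum over inside zeros: 0.2231.
I(r) = log|p(0)| + (inside sum) = 4.7875 + 0.2231 = 5.0106.
Note: since some zeros are outside |z| ≤ r, the simplified n·log(r) form does NOT apply — only the inside zeros contribute.

I(r) ≈ 5.0106.


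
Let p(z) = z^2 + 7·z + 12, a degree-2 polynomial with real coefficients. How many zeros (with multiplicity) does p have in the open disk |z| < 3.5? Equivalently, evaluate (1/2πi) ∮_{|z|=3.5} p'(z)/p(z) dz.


The zeros of p are: -3, -4.
Their magnitudes are: 3, 4.
Zeros with |z| < R = 3.5: -3.
Count = 1.
By the argument principle, (1/2πi) ∮_{|z|=R} p'(z)/p(z) dz equals exactly this count.

Number of zeros inside |z| < 3.5: 1.


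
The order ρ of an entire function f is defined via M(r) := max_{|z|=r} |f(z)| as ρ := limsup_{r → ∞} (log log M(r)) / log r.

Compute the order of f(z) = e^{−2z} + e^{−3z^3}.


Each summand is entire of order 1 and 3 respectively (as in the single-exponential case). The order of a sum is at most the max of the orders, so ρ ≤ 3. For the lower bound: on |z|=r choose arg z so that -3z^3 is real positive; then |e^{-3z^3}| = e^{3r^3} while |e^{-2z}| ≤ e^{2r^1} = o(e^{3r^3}). So |f| ≥ e^{3r^3}(1 − o(1)) and ρ ≥ 3. Hence ρ = max(1, 3) = 3.
Therefore ρ = 3.

Order ρ = 3.


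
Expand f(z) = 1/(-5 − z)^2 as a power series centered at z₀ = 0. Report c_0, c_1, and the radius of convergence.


Let w = z − z₀, so z = z₀ + w.
Then -5 − z = -5 − (z₀ + w) = (-5 − z₀) − w = -5 − w.
f(z) = 1/(-5 − w)^2 = (1/(-5)^2) · (1 − w/(-5))^{−2}.
By the binomial series (1−u)^{−2} = Σ_{n≥0} C(n+1, 1) u^n for |u|<1, with u = w/(-5):
  c_n = C(n+1, 1) / (-5)^(n+2).
  c_0 = 1/(-5)^2 = 1/25.
  c_1 = 2/(-5)^3 = -2/125.
The series is valid for |w/d| < 1, i.e. |z − z₀| < |d|.
Radius of convergence: R = |-5 − z₀| = |-5| = 5 (distance from z₀ to the singularity z = -5).

c_0 = 1/25, c_1 = -2/125; R = 5.


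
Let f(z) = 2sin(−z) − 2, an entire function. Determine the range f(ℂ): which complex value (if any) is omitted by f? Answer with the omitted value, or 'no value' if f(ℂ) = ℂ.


Little Picard bounds the complement of f(ℂ) to at most one point.
sin is entire and surjective onto ℂ: for every w ∈ ℂ, sin(ζ) = w has a solution ζ ∈ ℂ (e.g., via the complex inverse arcsin). With ζ = −z this gives z = ζ/(-1). Then 2·sin(−z) takes every value in 2·ℂ = ℂ, and adding -2 is a bijection of ℂ. So f is surjective and omits no value. (Note: only on the real line is sin bounded by [−1, 1].)

Omitted value: no value.


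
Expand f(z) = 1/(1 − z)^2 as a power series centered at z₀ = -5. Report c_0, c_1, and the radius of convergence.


Let w = z − z₀, so z = z₀ + w.
Then 1 − z = 1 − (z₀ + w) = (1 − z₀) − w = 6 − w.
f(z) = 1/(6 − w)^2 = (1/(6)^2) · (1 − w/(6))^{−2}.
By the binomial series (1−u)^{−2} = Σ_{n≥0} C(n+1, 1) u^n for |u|<1, with u = w/(6):
  c_n = C(n+1, 1) / (6)^(n+2).
  c_0 = 1/(6)^2 = 1/36.
  c_1 = 2/(6)^3 = 1/108.
The series is valid for |w/d| < 1, i.e. |z − z₀| < |d|.
Radius of convergence: R = |1 − z₀| = |6| = 6 (distance from z₀ to the singularity z = 1).

c_0 = 1/36, c_1 = 1/108; R = 6.


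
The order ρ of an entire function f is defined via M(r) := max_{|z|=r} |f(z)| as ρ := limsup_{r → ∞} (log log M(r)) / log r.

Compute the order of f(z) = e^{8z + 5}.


|e^{8z + 5}| = e^{Re(8·z) + 5} ≤ e^{8|z|^1 + 5} = e^{8r^1 + 5} on |z| = r, so ρ ≤ 1. Choosing z on |z|=r so that 8·z is real positive (always possible by picking arg z appropriately) gives |f(z)| = e^{8r^1 + 5}, matching the bound. The additive constant 5 does not affect log log M(r) ~ 1·log r. Hence ρ = 1.
Therefore ρ = 1.

Order ρ = 1.


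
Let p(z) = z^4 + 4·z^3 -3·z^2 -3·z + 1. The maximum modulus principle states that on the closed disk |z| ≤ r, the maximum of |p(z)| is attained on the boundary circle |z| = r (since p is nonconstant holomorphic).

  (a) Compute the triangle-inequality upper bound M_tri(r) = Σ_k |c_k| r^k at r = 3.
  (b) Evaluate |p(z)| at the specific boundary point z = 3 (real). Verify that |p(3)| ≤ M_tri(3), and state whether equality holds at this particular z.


Coefficients: c_0 = 1, c_1 = -3, c_2 = -3, c_3 = 4, c_4 = 1. Radius r = 3.
Part (a). Triangle bound: M_tri(r) = Σ_k |c_k| r^k
  = |1|·3^0 + |-3|·3^1 + |-3|·3^2 + |4|·3^3 + |1|·3^4
  = 1 + 9 + 27 + 108 + 81 = 226.
This bounds M(r) := max_{|z|=r} |p(z)| from above; equality holds iff all terms c_k z^k can be made to align in phase at a single z on |z|=r.
Part (b). At z = 3 (real, on the circle |z| = r):
  p(3) = (1)·3^0 + (-3)·3^1 + (-3)·3^2 + (4)·3^3 + (1)·3^4 = 154.
  |p(3)| = 154.
Check: |p(3)| = 154 ≤ 226 = M_tri(3). ✓ Equality does not hold at z = 3 (the coefficients have mixed signs, so the terms do not all align in phase there).

M_tri(3) = 226; |p(3)| = 154; equality at z=3: no.


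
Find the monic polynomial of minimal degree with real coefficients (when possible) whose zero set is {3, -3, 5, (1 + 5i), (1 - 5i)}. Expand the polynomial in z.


The polynomial is p(z) = ∏_{α ∈ S} (z − α), where S = {3, -3, 5, (1 + 5i), (1 - 5i)}.
Expanding the product yields: p(z) = z^5 -7·z^4 + 27·z^3 -67·z^2 -324·z + 1170.
Note conjugate pairs combine to real quadratics: (z − (1+5i))(z − (1−5i)) = z² − 2z + 26.
The resulting polynomial has degree 5 and real coefficients as required.

p(z) = z^5 -7·z^4 + 27·z^3 -67·z^2 -324·z + 1170.


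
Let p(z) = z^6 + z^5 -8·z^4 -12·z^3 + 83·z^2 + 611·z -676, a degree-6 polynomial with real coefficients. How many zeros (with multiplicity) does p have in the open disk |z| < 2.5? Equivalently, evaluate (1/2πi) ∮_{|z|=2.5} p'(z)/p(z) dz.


The zeros of p are: 1, (3 + 2i), (3 - 2i), -4, (-2 + 3i), (-2 - 3i).
Their magnitudes are: 1, 3.606, 3.606, 4, 3.606, 3.606.
Zeros with |z| < R = 2.5: 1.
Count = 1.
By the argument principle, (1/2πi) ∮_{|z|=R} p'(z)/p(z) dz equals exactly this count.

Number of zeros inside |z| < 2.5: 1.


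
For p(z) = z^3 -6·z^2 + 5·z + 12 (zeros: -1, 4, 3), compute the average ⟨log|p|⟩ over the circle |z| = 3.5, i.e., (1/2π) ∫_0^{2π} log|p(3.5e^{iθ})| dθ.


Zeros: -1, 3, 4; r = 3.5.
Inside |z| < r: -1, 3. Outside (|z| ≥ r): 4.
p(0) = 12, so log|p(0)| = log(12) = 2.4849.
Apply Jensen: I(r) = log|p(0)| + Σ_k log(r/|z_k|), summed over zeros inside |z| < r.
  log(r/|z_k|) for z_k = -1: log(3.5/1) = 1.2528
  log(r/|z_k|) for z_k = 3: log(3.5/3) = 0.1542
  Outside zeros (4) contribute nothing to the Jensen sum.
Sum over inside zeros: 1.4069.
I(r) = log|p(0)| + (inside sum) = 2.4849 + 1.4069 = 3.8918.
Note: since some zeros are outside |z| ≤ r, the simplified n·log(r) form does NOT apply — only the inside zeros contribute.

I(r) ≈ 3.8918.


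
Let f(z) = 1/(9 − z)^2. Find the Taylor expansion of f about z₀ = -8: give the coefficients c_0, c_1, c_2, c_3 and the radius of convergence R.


Let w = z − z₀, so z = z₀ + w.
Then 9 − z = 9 − (z₀ + w) = (9 − z₀) − w = 17 − w.
f(z) = 1/(17 − w)^2 = (1/(17)^2) · (1 − w/(17))^{−2}.
By the binomial series (1−u)^{−2} = Σ_{n≥0} C(n+1, 1) u^n for |u|<1, with u = w/(17):
  c_n = C(n+1, 1) / (17)^(n+2).
  c_0 = 1/(17)^2 = 1/289.
  c_1 = 2/(17)^3 = 2/4913.
  c_2 = 3/(17)^4 = 3/83521.
  c_3 = 4/(17)^5 = 4/1419857.
The series is valid for |w/d| < 1, i.e. |z − z₀| < |d|.
Radius of convergence: R = |9 − z₀| = |17| = 17 (distance from z₀ to the singularity z = 9).

c_0 = 1/289, c_1 = 2/4913, c_2 = 3/83521, c_3 = 4/1419857; R = 17.


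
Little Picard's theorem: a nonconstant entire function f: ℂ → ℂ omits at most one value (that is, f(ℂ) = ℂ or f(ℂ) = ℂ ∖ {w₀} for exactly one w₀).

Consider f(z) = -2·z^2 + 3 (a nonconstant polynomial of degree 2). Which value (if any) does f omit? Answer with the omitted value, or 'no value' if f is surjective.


Little Picard bounds the complement of f(ℂ) to at most one point.
For every w ∈ ℂ, the equation p(z) − w = 0 is a nonconstant polynomial in z and hence has at least one root by the fundamental theorem of algebra. So p is surjective onto ℂ, omitting no value.

Omitted value: no value.


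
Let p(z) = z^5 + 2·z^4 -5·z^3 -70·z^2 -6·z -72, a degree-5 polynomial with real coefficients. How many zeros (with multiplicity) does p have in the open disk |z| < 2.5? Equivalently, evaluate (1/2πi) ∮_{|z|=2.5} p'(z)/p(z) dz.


The zeros of p are: (-3 + 3i), (-3 - 3i), (0 + 1i), (0 - 1i), 4.
Their magnitudes are: 4.243, 4.243, 1, 1, 4.
Zeros with |z| < R = 2.5: (0 + 1i), (0 - 1i).
Count = 2.
By the argument principle, (1/2πi) ∮_{|z|=R} p'(z)/p(z) dz equals exactly this count.

Number of zeros inside |z| < 2.5: 2.


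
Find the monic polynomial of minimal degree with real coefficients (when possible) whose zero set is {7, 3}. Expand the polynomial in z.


The polynomial is p(z) = ∏_{α ∈ S} (z − α), where S = {7, 3}.
Expanding the product yields: p(z) = z^2 -10·z + 21.
The resulting polynomial has degree 2 and real coefficients as required.

p(z) = z^2 -10·z + 21.


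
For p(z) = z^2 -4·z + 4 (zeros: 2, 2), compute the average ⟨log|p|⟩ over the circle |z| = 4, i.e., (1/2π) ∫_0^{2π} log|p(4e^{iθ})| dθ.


Zeros: 2, 2; r = 4.
Inside |z| < r: 2, 2. Outside (|z| ≥ r): ∅.
p(0) = 4, so log|p(0)| = log(4) = 1.3863.
Apply Jensen: I(r) = log|p(0)| + Σ_k log(r/|z_k|), summed over zeros inside |z| < r.
  log(r/|z_k|) for z_k = 2: log(4/2) = 0.6931
  log(r/|z_k|) for z_k = 2: log(4/2) = 0.6931
Sum over inside zeros: 1.3863.
I(r) = log|p(0)| + (inside sum) = 1.3863 + 1.3863 = 2.7726.
Closed form (all zeros inside, monic): I(r) = n·log(r) = 2·log(4) = 2.7726. ✓

I(r) ≈ 2.7726.


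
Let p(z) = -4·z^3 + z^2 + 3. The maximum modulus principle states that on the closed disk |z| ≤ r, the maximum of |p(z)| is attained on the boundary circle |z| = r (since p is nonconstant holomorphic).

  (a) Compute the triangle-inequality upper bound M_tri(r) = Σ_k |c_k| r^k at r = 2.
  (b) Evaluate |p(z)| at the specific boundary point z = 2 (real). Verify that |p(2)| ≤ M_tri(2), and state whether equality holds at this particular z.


Coefficients: c_0 = 3, c_1 = 0, c_2 = 1, c_3 = -4. Radius r = 2.
Part (a). Triangle bound: M_tri(r) = Σ_k |c_k| r^k
  = |3|·2^0 + |0|·2^1 + |1|·2^2 + |-4|·2^3
  = 3 + 0 + 4 + 32 = 39.
This bounds M(r) := max_{|z|=r} |p(z)| from above; equality holds iff all terms c_k z^k can be made to align in phase at a single z on |z|=r.
Part (b). At z = 2 (real, on the circle |z| = r):
  p(2) = (3)·2^0 + (0)·2^1 + (1)·2^2 + (-4)·2^3 = -25.
  |p(2)| = 25.
Check: |p(2)| = 25 ≤ 39 = M_tri(2). ✓ Equality does not hold at z = 2 (the coefficients have mixed signs, so the terms do not all align in phase there).

M_tri(2) = 39; |p(2)| = 25; equality at z=2: no.


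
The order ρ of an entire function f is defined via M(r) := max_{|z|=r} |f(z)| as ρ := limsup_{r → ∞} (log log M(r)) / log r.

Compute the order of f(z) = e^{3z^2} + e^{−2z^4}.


Each summand is entire of order 2 and 4 respectively (as in the single-exponential case). The order of a sum is at most the max of the orders, so ρ ≤ 4. For the lower bound: on |z|=r choose arg z so that -2z^4 is real positive; then |e^{-2z^4}| = e^{2r^4} while |e^{3z^2}| ≤ e^{3r^2} = o(e^{2r^4}). So |f| ≥ e^{2r^4}(1 − o(1)) and ρ ≥ 4. Hence ρ = max(2, 4) = 4.
Therefore ρ = 4.

Order ρ = 4.


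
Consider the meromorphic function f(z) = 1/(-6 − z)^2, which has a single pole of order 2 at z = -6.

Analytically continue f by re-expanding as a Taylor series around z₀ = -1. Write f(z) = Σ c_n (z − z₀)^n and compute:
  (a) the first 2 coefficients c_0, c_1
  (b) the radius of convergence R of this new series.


Let w = z − z₀, so z = z₀ + w.
Then -6 − z = -6 − (z₀ + w) = (-6 − z₀) − w = -5 − w.
f(z) = 1/(-5 − w)^2 = (1/(-5)^2) · (1 − w/(-5))^{−2}.
By the binomial series (1−u)^{−2} = Σ_{n≥0} C(n+1, 1) u^n for |u|<1, with u = w/(-5):
  c_n = C(n+1, 1) / (-5)^(n+2).
  c_0 = 1/(-5)^2 = 1/25.
  c_1 = 2/(-5)^3 = -2/125.
The series is valid for |w/d| < 1, i.e. |z − z₀| < |d|.
Radius of convergence: R = |-6 − z₀| = |-5| = 5 (distance from z₀ to the singularity z = -6).

c_0 = 1/25, c_1 = -2/125; R = 5.


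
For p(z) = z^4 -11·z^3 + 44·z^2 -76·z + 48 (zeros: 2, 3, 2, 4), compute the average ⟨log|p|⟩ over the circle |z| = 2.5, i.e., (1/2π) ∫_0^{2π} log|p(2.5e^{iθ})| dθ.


Zeros: 2, 2, 3, 4; r = 2.5.
Inside |z| < r: 2, 2. Outside (|z| ≥ r): 3, 4.
p(0) = 48, so log|p(0)| = log(48) = 3.8712.
Apply Jensen: I(r) = log|p(0)| + Σ_k log(r/|z_k|), summed over zeros inside |z| < r.
  log(r/|z_k|) for z_k = 2: log(2.5/2) = 0.2231
  log(r/|z_k|) for z_k = 2: log(2.5/2) = 0.2231
  Outside zeros (3, 4) contribute nothing to the Jensen sum.
Sum over inside zeros: 0.4463.
I(r) = log|p(0)| + (inside sum) = 3.8712 + 0.4463 = 4.3175.
Note: since some zeros are outside |z| ≤ r, the simplified n·log(r) form does NOT apply — only the inside zeros contribute.

I(r) ≈ 4.3175.


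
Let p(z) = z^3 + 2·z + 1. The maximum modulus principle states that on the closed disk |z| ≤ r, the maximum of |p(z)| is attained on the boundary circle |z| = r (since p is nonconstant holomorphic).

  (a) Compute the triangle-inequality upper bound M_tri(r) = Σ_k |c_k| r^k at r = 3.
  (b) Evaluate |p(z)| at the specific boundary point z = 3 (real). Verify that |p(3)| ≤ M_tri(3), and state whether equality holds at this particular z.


Coefficients: c_0 = 1, c_1 = 2, c_2 = 0, c_3 = 1. Radius r = 3.
Part (a). Triangle bound: M_tri(r) = Σ_k |c_k| r^k
  = |1|·3^0 + |2|·3^1 + |0|·3^2 + |1|·3^3
  = 1 + 6 + 0 + 27 = 34.
This bounds M(r) := max_{|z|=r} |p(z)| from above; equality holds iff all terms c_k z^k can be made to align in phase at a single z on |z|=r.
Part (b). At z = 3 (real, on the circle |z| = r):
  p(3) = (1)·3^0 + (2)·3^1 + (0)·3^2 + (1)·3^3 = 34.
  |p(3)| = 34.
Since all nonzero coefficients share the same sign, |p(3)| = 34 = M_tri(3); the triangle bound is attained at z = 3, so in fact M(r) = 34.

M_tri(3) = 34; |p(3)| = 34; equality at z=3: yes.


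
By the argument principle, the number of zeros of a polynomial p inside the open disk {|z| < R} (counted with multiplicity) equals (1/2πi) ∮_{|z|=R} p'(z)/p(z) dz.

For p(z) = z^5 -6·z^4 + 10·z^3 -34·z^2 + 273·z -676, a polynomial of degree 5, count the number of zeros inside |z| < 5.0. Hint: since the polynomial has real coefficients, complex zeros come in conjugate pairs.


The zeros of p are: (3 + 2i), (3 - 2i), (-2 + 3i), (-2 - 3i), 4.
Their magnitudes are: 3.606, 3.606, 3.606, 3.606, 4.
Zeros with |z| < R = 5.0: (3 + 2i), (3 - 2i), (-2 + 3i), (-2 - 3i), 4.
Count = 5.
By the argument principle, (1/2πi) ∮_{|z|=R} p'(z)/p(z) dz equals exactly this count.

Number of zeros inside |z| < 5.0: 5.


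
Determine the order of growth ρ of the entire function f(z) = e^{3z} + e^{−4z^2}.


Each summand is entire of order 1 and 2 respectively (as in the single-exponential case). The order of a sum is at most the max of the orders, so ρ ≤ 2. For the lower bound: on |z|=r choose arg z so that -4z^2 is real positive; then |e^{-4z^2}| = e^{4r^2} while |e^{3z}| ≤ e^{3r^1} = o(e^{4r^2}). So |f| ≥ e^{4r^2}(1 − o(1)) and ρ ≥ 2. Hence ρ = max(1, 2) = 2.
Therefore ρ = 2.

Order ρ = 2.


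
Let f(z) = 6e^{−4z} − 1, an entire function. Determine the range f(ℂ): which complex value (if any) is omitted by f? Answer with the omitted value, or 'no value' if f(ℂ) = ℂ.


Little Picard bounds the complement of f(ℂ) to at most one point.
e^{−4z} is never zero on ℂ, so 6·e^{−4z} takes every value in ℂ ∖ {0}. Adding -1 shifts the range to ℂ ∖ {-1}. Thus f omits exactly the value -1.

Omitted value: -1.


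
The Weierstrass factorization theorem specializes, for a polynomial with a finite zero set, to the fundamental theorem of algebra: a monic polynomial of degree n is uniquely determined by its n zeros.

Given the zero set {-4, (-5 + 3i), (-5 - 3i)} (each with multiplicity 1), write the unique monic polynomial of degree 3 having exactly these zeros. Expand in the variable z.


The polynomial is p(z) = ∏_{α ∈ S} (z − α), where S = {-4, (-5 + 3i), (-5 - 3i)}.
Expanding the product yields: p(z) = z^3 + 14·z^2 + 74·z + 136.
Note conjugate pairs combine to real quadratics: (z − (-5+3i))(z − (-5−3i)) = z² + 10z + 34.
The resulting polynomial has degree 3 and real coefficients as required.

p(z) = z^3 + 14·z^2 + 74·z + 136.


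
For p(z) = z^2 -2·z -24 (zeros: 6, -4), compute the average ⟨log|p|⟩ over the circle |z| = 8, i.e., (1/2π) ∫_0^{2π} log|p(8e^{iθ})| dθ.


Zeros: -4, 6; r = 8.
Inside |z| < r: -4, 6. Outside (|z| ≥ r): ∅.
p(0) = -24, so log|p(0)| = log(24) = 3.1781.
Apply Jensen: I(r) = log|p(0)| + Σ_k log(r/|z_k|), summed over zeros inside |z| < r.
  log(r/|z_k|) for z_k = 6: log(8/6) = 0.2877
  log(r/|z_k|) for z_k = -4: log(8/4) = 0.6931
Sum over inside zeros: 0.9808.
I(r) = log|p(0)| + (inside sum) = 3.1781 + 0.9808 = 4.1589.
Closed form (all zeros inside, monic): I(r) = n·log(r) = 2·log(8) = 4.1589. ✓

I(r) ≈ 4.1589.


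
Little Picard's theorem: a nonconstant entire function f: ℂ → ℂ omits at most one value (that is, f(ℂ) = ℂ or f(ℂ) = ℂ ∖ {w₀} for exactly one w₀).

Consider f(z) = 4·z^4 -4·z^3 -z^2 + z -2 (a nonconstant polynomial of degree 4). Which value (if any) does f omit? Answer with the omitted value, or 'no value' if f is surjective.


Little Picard bounds the complement of f(ℂ) to at most one point.
For every w ∈ ℂ, the equation p(z) − w = 0 is a nonconstant polynomial in z and hence has at least one root by the fundamental theorem of algebra. So p is surjective onto ℂ, omitting no value.

Omitted value: no value.


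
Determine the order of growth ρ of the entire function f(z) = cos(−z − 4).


cos(w) is a linear combination of e^{iw} and e^{−iw} (or e^w, e^{−w} in the hyperbolic case), so |cos(w)| ≤ e^{|w|}. With w = −z − 4, |w| ≤ 1|z| + 4 = 1r + 4 on |z| = r, giving M(r) ≤ e^{1r + 4}, so ρ ≤ 1. On a suitable ray (z = it for sin/cos; z = t for sinh/cosh, t real → ∞), |cos(−z − 4)| grows like e^{1|t|}/2, so ρ ≥ 1. Hence ρ = 1.
Therefore ρ = 1.

Order ρ = 1.


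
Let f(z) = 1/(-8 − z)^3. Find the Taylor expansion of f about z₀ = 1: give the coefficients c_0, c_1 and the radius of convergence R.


Let w = z − z₀, so z = z₀ + w.
Then -8 − z = -8 − (z₀ + w) = (-8 − z₀) − w = -9 − w.
f(z) = 1/(-9 − w)^3 = (1/(-9)^3) · (1 − w/(-9))^{−3}.
By the binomial series (1−u)^{−3} = Σ_{n≥0} C(n+2, 2) u^n for |u|<1, with u = w/(-9):
  c_n = C(n+2, 2) / (-9)^(n+3).
  c_0 = 1/(-9)^3 = -1/729.
  c_1 = 3/(-9)^4 = 1/2187.
The series is valid for |w/d| < 1, i.e. |z − z₀| < |d|.
Radius of convergence: R = |-8 − z₀| = |-9| = 9 (distance from z₀ to the singularity z = -8).

c_0 = -1/729, c_1 = 1/2187; R = 9.


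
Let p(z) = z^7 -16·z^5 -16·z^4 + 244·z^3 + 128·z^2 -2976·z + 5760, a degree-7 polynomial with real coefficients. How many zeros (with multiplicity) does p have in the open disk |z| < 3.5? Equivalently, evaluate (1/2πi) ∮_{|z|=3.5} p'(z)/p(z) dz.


The zeros of p are: (3 + 1i), (3 - 1i), -4, (-3 + 3i), (-3 - 3i), (2 + 2i), (2 - 2i).
Their magnitudes are: 3.162, 3.162, 4, 4.243, 4.243, 2.828, 2.828.
Zeros with |z| < R = 3.5: (3 + 1i), (3 - 1i), (2 + 2i), (2 - 2i).
Count = 4.
By the argument principle, (1/2πi) ∮_{|z|=R} p'(z)/p(z) dz equals exactly this count.

Number of zeros inside |z| < 3.5: 4.


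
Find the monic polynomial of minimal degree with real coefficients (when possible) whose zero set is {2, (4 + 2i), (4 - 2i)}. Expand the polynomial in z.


The polynomial is p(z) = ∏_{α ∈ S} (z − α), where S = {2, (4 + 2i), (4 - 2i)}.
Expanding the product yields: p(z) = z^3 -10·z^2 + 36·z -40.
Note conjugate pairs combine to real quadratics: (z − (4+2i))(z − (4−2i)) = z² − 8z + 20.
The resulting polynomial has degree 3 and real coefficients as required.

p(z) = z^3 -10·z^2 + 36·z -40.


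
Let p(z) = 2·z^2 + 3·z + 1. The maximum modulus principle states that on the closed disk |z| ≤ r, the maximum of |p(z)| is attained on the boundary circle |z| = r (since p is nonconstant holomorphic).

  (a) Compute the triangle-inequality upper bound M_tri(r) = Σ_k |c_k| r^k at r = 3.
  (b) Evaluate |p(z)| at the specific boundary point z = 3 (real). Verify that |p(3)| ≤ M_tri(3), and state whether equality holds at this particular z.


Coefficients: c_0 = 1, c_1 = 3, c_2 = 2. Radius r = 3.
Part (a). Triangle bound: M_tri(r) = Σ_k |c_k| r^k
  = |1|·3^0 + |3|·3^1 + |2|·3^2
  = 1 + 9 + 18 = 28.
This bounds M(r) := max_{|z|=r} |p(z)| from above; equality holds iff all terms c_k z^k can be made to align in phase at a single z on |z|=r.
Part (b). At z = 3 (real, on the circle |z| = r):
  p(3) = (1)·3^0 + (3)·3^1 + (2)·3^2 = 28.
  |p(3)| = 28.
Since all nonzero coefficients share the same sign, |p(3)| = 28 = M_tri(3); the triangle bound is attained at z = 3, so in fact M(r) = 28.

M_tri(3) = 28; |p(3)| = 28; equality at z=3: yes.


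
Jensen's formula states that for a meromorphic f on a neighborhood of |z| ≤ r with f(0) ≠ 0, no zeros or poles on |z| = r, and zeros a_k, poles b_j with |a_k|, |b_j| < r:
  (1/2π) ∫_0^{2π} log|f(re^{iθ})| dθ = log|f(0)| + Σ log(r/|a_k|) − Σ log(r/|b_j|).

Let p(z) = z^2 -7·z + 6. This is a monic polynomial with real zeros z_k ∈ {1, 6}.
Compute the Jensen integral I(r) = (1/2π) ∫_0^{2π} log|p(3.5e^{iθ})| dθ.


Zeros: 1, 6; r = 3.5.
Inside |z| < r: 1. Outside (|z| ≥ r): 6.
p(0) = 6, so log|p(0)| = log(6) = 1.7918.
Apply Jensen: I(r) = log|p(0)| + Σ_k log(r/|z_k|), summed over zeros inside |z| < r.
  log(r/|z_k|) for z_k = 1: log(3.5/1) = 1.2528
  Outside zeros (6) contribute nothing to the Jensen sum.
Sum over inside zeros: 1.2528.
I(r) = log|p(0)| + (inside sum) = 1.7918 + 1.2528 = 3.0445.
Note: since some zeros are outside |z| ≤ r, the simplified n·log(r) form does NOT apply — only the inside zeros contribute.

I(r) ≈ 3.0445.


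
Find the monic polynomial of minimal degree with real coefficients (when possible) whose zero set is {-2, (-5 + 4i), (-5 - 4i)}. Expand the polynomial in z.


The polynomial is p(z) = ∏_{α ∈ S} (z − α), where S = {-2, (-5 + 4i), (-5 - 4i)}.
Expanding the product yields: p(z) = z^3 + 12·z^2 + 61·z + 82.
Note conjugate pairs combine to real quadratics: (z − (-5+4i))(z − (-5−4i)) = z² + 10z + 41.
The resulting polynomial has degree 3 and real coefficients as required.

p(z) = z^3 + 12·z^2 + 61·z + 82.


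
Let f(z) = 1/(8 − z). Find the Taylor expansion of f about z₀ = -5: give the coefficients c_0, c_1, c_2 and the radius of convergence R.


Let w = z − z₀, so z = z₀ + w.
Then 8 − z = 8 − (z₀ + w) = (8 − z₀) − w = 13 − w.
f(z) = 1/(13 − w) = (1/(13)) · 1/(1 − w/(13)) = Σ_{n≥0} w^n / (13)^(n+1).
So c_n = 1/(13)^(n+1):
  c_0 = 1/(13)^1 = 1/13.
  c_1 = 1/(13)^2 = 1/169.
  c_2 = 1/(13)^3 = 1/2197.
The series is valid for |w/d| < 1, i.e. |z − z₀| < |d|.
Radius of convergence: R = |8 − z₀| = |13| = 13 (distance from z₀ to the singularity z = 8).

c_0 = 1/13, c_1 = 1/169, c_2 = 1/2197; R = 13.


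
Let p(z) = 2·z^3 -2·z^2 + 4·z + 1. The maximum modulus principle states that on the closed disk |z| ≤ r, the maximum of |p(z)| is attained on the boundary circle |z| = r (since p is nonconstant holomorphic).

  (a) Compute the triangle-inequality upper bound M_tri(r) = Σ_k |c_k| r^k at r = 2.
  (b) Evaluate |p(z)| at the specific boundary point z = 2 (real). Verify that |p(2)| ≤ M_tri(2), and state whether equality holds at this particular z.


Coefficients: c_0 = 1, c_1 = 4, c_2 = -2, c_3 = 2. Radius r = 2.
Part (a). Triangle bound: M_tri(r) = Σ_k |c_k| r^k
  = |1|·2^0 + |4|·2^1 + |-2|·2^2 + |2|·2^3
  = 1 + 8 + 8 + 16 = 33.
This bounds M(r) := max_{|z|=r} |p(z)| from above; equality holds iff all terms c_k z^k can be made to align in phase at a single z on |z|=r.
Part (b). At z = 2 (real, on the circle |z| = r):
  p(2) = (1)·2^0 + (4)·2^1 + (-2)·2^2 + (2)·2^3 = 17.
  |p(2)| = 17.
Check: |p(2)| = 17 ≤ 33 = M_tri(2). ✓ Equality does not hold at z = 2 (the coefficients have mixed signs, so the terms do not all align in phase there).

M_tri(2) = 33; |p(2)| = 17; equality at z=2: no.


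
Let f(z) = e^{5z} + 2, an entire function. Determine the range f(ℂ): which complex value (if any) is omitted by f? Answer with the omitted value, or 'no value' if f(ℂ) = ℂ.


Little Picard bounds the complement of f(ℂ) to at most one point.
e^{5z} is never zero on ℂ, so 1·e^{5z} takes every value in ℂ ∖ {0}. Adding 2 shifts the range to ℂ ∖ {2}. Thus f omits exactly the value 2.

Omitted value: 2.


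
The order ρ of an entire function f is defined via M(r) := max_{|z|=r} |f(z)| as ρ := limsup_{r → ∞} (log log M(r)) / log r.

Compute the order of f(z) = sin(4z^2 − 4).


Write sin(w) = (e^{iw} ± e^{−iw})/(2 or 2i), so |sin(w)| ≤ e^{|w|}. With w = 4z^2 − 4, |w| ≤ 4r^2 + 4 on |z|=r, giving M(r) ≤ e^{4r^2 + 4} and ρ ≤ 2. For the lower bound, choose z on |z|=r with 4z^2 purely imaginary of modulus 4r^2; then |sin(4z^2 − 4)| grows like e^{4r^2}/2, so ρ ≥ 2. Hence ρ = 2.
Therefore ρ = 2.

Order ρ = 2.


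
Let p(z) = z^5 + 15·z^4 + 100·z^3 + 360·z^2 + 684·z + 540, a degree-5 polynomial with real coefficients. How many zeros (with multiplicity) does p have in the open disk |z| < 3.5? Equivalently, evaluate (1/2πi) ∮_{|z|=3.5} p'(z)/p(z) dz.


The zeros of p are: (-3 + 3i), (-3 - 3i), -3, (-3 + 1i), (-3 - 1i).
Their magnitudes are: 4.243, 4.243, 3, 3.162, 3.162.
Zeros with |z| < R = 3.5: -3, (-3 + 1i), (-3 - 1i).
Count = 3.
By the argument principle, (1/2πi) ∮_{|z|=R} p'(z)/p(z) dz equals exactly this count.

Number of zeros inside |z| < 3.5: 3.


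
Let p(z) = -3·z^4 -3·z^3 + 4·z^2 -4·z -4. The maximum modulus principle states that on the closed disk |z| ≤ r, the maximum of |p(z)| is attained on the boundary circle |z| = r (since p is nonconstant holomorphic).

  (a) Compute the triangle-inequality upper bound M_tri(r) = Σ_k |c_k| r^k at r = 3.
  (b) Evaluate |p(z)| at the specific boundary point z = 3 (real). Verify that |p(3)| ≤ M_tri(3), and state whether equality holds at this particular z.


Coefficients: c_0 = -4, c_1 = -4, c_2 = 4, c_3 = -3, c_4 = -3. Radius r = 3.
Part (a). Triangle bound: M_tri(r) = Σ_k |c_k| r^k
  = |-4|·3^0 + |-4|·3^1 + |4|·3^2 + |-3|·3^3 + |-3|·3^4
  = 4 + 12 + 36 + 81 + 243 = 376.
This bounds M(r) := max_{|z|=r} |p(z)| from above; equality holds iff all terms c_k z^k can be made to align in phase at a single z on |z|=r.
Part (b). At z = 3 (real, on the circle |z| = r):
  p(3) = (-4)·3^0 + (-4)·3^1 + (4)·3^2 + (-3)·3^3 + (-3)·3^4 = -304.
  |p(3)| = 304.
Check: |p(3)| = 304 ≤ 376 = M_tri(3). ✓ Equality does not hold at z = 3 (the coefficients have mixed signs, so the terms do not all align in phase there).

M_tri(3) = 376; |p(3)| = 304; equality at z=3: no.


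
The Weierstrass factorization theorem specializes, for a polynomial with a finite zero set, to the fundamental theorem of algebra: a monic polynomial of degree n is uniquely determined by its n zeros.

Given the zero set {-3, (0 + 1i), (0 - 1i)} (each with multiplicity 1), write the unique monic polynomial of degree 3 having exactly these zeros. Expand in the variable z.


The polynomial is p(z) = ∏_{α ∈ S} (z − α), where S = {-3, (0 + 1i), (0 - 1i)}.
Expanding the product yields: p(z) = z^3 + 3·z^2 + z + 3.
Note conjugate pairs combine to real quadratics: (z − (0+1i))(z − (0−1i)) = z² + 1.
The resulting polynomial has degree 3 and real coefficients as required.

p(z) = z^3 + 3·z^2 + z + 3.


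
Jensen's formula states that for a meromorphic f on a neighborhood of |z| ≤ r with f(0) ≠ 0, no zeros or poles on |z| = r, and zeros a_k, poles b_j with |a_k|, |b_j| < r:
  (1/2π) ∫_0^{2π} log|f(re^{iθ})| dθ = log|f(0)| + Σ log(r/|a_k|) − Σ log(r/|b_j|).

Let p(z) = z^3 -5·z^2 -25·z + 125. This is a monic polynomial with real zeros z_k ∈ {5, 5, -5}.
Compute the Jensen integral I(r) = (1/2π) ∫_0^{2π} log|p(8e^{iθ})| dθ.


Zeros: -5, 5, 5; r = 8.
Inside |z| < r: -5, 5, 5. Outside (|z| ≥ r): ∅.
p(0) = 125, so log|p(0)| = log(125) = 4.8283.
Apply Jensen: I(r) = log|p(0)| + Σ_k log(r/|z_k|), summed over zeros inside |z| < r.
  log(r/|z_k|) for z_k = 5: log(8/5) = 0.4700
  log(r/|z_k|) for z_k = 5: log(8/5) = 0.4700
  log(r/|z_k|) for z_k = -5: log(8/5) = 0.4700
Sum over inside zeros: 1.4100.
I(r) = log|p(0)| + (inside sum) = 4.8283 + 1.4100 = 6.2383.
Closed form (all zeros inside, monic): I(r) = n·log(r) = 3·log(8) = 6.2383. ✓

I(r) ≈ 6.2383.


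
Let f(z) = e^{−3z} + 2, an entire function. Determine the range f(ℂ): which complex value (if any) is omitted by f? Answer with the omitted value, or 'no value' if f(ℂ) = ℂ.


Little Picard bounds the complement of f(ℂ) to at most one point.
e^{−3z} is never zero on ℂ, so 1·e^{−3z} takes every value in ℂ ∖ {0}. Adding 2 shifts the range to ℂ ∖ {2}. Thus f omits exactly the value 2.

Omitted value: 2.


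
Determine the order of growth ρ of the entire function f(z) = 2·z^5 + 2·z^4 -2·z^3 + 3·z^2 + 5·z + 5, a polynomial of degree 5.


|f(z)| ≤ Σ|c_k|·r^k = O(r^5) as r → ∞. Polynomial growth is O(e^{r^ε}) for every ε > 0 (since r^5/e^{r^ε} → 0), so ρ ≤ ε for all ε > 0, i.e. ρ = 0. Every nonconstant polynomial has order 0.
Therefore ρ = 0.

Order ρ = 0.


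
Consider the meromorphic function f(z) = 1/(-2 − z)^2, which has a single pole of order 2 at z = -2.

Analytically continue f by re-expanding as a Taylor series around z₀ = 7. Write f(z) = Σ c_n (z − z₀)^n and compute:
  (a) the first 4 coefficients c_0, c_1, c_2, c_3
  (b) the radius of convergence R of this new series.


Let w = z − z₀, so z = z₀ + w.
Then -2 − z = -2 − (z₀ + w) = (-2 − z₀) − w = -9 − w.
f(z) = 1/(-9 − w)^2 = (1/(-9)^2) · (1 − w/(-9))^{−2}.
By the binomial series (1−u)^{−2} = Σ_{n≥0} C(n+1, 1) u^n for |u|<1, with u = w/(-9):
  c_n = C(n+1, 1) / (-9)^(n+2).
  c_0 = 1/(-9)^2 = 1/81.
  c_1 = 2/(-9)^3 = -2/729.
  c_2 = 3/(-9)^4 = 1/2187.
  c_3 = 4/(-9)^5 = -4/59049.
The series is valid for |w/d| < 1, i.e. |z − z₀| < |d|.
Radius of convergence: R = |-2 − z₀| = |-9| = 9 (distance from z₀ to the singularity z = -2).

c_0 = 1/81, c_1 = -2/729, c_2 = 1/2187, c_3 = -4/59049; R = 9.


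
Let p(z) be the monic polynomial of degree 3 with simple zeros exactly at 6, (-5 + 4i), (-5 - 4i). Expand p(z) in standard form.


The polynomial is p(z) = ∏_{α ∈ S} (z − α), where S = {6, (-5 + 4i), (-5 - 4i)}.
Expanding the product yields: p(z) = z^3 + 4·z^2 -19·z -246.
Note conjugate pairs combine to real quadratics: (z − (-5+4i))(z − (-5−4i)) = z² + 10z + 41.
The resulting polynomial has degree 3 and real coefficients as required.

p(z) = z^3 + 4·z^2 -19·z -246.


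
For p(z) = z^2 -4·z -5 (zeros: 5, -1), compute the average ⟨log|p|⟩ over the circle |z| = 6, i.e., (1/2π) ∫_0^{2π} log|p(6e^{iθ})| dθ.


Zeros: -1, 5; r = 6.
Inside |z| < r: -1, 5. Outside (|z| ≥ r): ∅.
p(0) = -5, so log|p(0)| = log(5) = 1.6094.
Apply Jensen: I(r) = log|p(0)| + Σ_k log(r/|z_k|), summed over zeros inside |z| < r.
  log(r/|z_k|) for z_k = 5: log(6/5) = 0.1823
  log(r/|z_k|) for z_k = -1: log(6/1) = 1.7918
Sum over inside zeros: 1.9741.
I(r) = log|p(0)| + (inside sum) = 1.6094 + 1.9741 = 3.5835.
Closed form (all zeros inside, monic): I(r) = n·log(r) = 2·log(6) = 3.5835. ✓

I(r) ≈ 3.5835.


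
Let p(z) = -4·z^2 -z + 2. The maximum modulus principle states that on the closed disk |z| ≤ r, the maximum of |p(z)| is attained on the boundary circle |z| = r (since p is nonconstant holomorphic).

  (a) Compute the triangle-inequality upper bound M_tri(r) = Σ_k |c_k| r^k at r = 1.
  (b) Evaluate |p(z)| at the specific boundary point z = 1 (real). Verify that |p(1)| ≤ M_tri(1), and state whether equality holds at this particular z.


Coefficients: c_0 = 2, c_1 = -1, c_2 = -4. Radius r = 1.
Part (a). Triangle bound: M_tri(r) = Σ_k |c_k| r^k
  = |2|·1^0 + |-1|·1^1 + |-4|·1^2
  = 2 + 1 + 4 = 7.
This bounds M(r) := max_{|z|=r} |p(z)| from above; equality holds iff all terms c_k z^k can be made to align in phase at a single z on |z|=r.
Part (b). At z = 1 (real, on the circle |z| = r):
  p(1) = (2)·1^0 + (-1)·1^1 + (-4)·1^2 = -3.
  |p(1)| = 3.
Check: |p(1)| = 3 ≤ 7 = M_tri(1). ✓ Equality does not hold at z = 1 (the coefficients have mixed signs, so the terms do not all align in phase there).

M_tri(1) = 7; |p(1)| = 3; equality at z=1: no.


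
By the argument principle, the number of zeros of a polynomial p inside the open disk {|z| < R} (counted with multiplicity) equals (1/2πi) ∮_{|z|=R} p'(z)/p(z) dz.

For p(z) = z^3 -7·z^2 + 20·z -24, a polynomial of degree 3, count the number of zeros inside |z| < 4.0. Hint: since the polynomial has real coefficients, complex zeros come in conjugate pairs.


The zeros of p are: (2 + 2i), (2 - 2i), 3.
Their magnitudes are: 2.828, 2.828, 3.
Zeros with |z| < R = 4.0: (2 + 2i), (2 - 2i), 3.
Count = 3.
By the argument principle, (1/2πi) ∮_{|z|=R} p'(z)/p(z) dz equals exactly this count.

Number of zeros inside |z| < 4.0: 3.


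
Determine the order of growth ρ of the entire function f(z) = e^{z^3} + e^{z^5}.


Each summand is entire of order 3 and 5 respectively (as in the single-exponential case). The order of a sum is at most the max of the orders, so ρ ≤ 5. For the lower bound: on |z|=r choose arg z so that 1z^5 is real positive; then |e^{1z^5}| = e^{1r^5} while |e^{1z^3}| ≤ e^{1r^3} = o(e^{1r^5}). So |f| ≥ e^{1r^5}(1 − o(1)) and ρ ≥ 5. Hence ρ = max(3, 5) = 5.
Therefore ρ = 5.

Order ρ = 5.


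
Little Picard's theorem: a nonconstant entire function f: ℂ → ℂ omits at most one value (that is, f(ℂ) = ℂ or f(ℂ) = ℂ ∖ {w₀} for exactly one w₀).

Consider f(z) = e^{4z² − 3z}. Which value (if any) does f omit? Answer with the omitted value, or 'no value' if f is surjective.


Little Picard bounds the complement of f(ℂ) to at most one point.
The exponent g(z) = 4z² − 3z is a nonconstant polynomial, hence surjective onto ℂ. So e^{g(z)} takes every value in {e^w : w ∈ ℂ} = ℂ ∖ {0}. Adding 0 shifts the range to ℂ ∖ {0}. f omits exactly 0.

Omitted value: 0.


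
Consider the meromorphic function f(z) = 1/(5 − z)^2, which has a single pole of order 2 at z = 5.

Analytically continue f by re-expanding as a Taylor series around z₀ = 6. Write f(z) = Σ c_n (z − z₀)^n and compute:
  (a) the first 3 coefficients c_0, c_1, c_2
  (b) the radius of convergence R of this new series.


Let w = z − z₀, so z = z₀ + w.
Then 5 − z = 5 − (z₀ + w) = (5 − z₀) − w = -1 − w.
f(z) = 1/(-1 − w)^2 = (1/(-1)^2) · (1 − w/(-1))^{−2}.
By the binomial series (1−u)^{−2} = Σ_{n≥0} C(n+1, 1) u^n for |u|<1, with u = w/(-1):
  c_n = C(n+1, 1) / (-1)^(n+2).
  c_0 = 1/(-1)^2 = 1.
  c_1 = 2/(-1)^3 = -2.
  c_2 = 3/(-1)^4 = 3.
The series is valid for |w/d| < 1, i.e. |z − z₀| < |d|.
Radius of convergence: R = |5 − z₀| = |-1| = 1 (distance from z₀ to the singularity z = 5).

c_0 = 1, c_1 = -2, c_2 = 3; R = 1.


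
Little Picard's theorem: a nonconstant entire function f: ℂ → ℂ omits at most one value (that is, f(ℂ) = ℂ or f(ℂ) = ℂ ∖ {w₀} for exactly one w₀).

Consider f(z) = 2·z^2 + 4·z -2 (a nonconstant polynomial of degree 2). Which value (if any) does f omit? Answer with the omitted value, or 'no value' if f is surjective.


Little Picard bounds the complement of f(ℂ) to at most one point.
For every w ∈ ℂ, the equation p(z) − w = 0 is a nonconstant polynomial in z and hence has at least one root by the fundamental theorem of algebra. So p is surjective onto ℂ, omitting no value.

Omitted value: no value.


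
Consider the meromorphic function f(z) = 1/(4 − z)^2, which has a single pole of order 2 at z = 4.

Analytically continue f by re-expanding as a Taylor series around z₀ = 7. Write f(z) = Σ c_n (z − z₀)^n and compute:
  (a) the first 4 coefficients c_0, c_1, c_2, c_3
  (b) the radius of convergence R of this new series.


Let w = z − z₀, so z = z₀ + w.
Then 4 − z = 4 − (z₀ + w) = (4 − z₀) − w = -3 − w.
f(z) = 1/(-3 − w)^2 = (1/(-3)^2) · (1 − w/(-3))^{−2}.
By the binomial series (1−u)^{−2} = Σ_{n≥0} C(n+1, 1) u^n for |u|<1, with u = w/(-3):
  c_n = C(n+1, 1) / (-3)^(n+2).
  c_0 = 1/(-3)^2 = 1/9.
  c_1 = 2/(-3)^3 = -2/27.
  c_2 = 3/(-3)^4 = 1/27.
  c_3 = 4/(-3)^5 = -4/243.
The series is valid for |w/d| < 1, i.e. |z − z₀| < |d|.
Radius of convergence: R = |4 − z₀| = |-3| = 3 (distance from z₀ to the singularity z = 4).

c_0 = 1/9, c_1 = -2/27, c_2 = 1/27, c_3 = -4/243; R = 3.


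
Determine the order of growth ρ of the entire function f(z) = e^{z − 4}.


|e^{z − 4}| = e^{Re(1·z) + -4} ≤ e^{1|z|^1 + -4} = e^{1r^1 + -4} on |z| = r, so ρ ≤ 1. Choosing z on |z|=r so that 1·z is real positive (always possible by picking arg z appropriately) gives |f(z)| = e^{1r^1 + -4}, matching the bound. The additive constant -4 does not affect log log M(r) ~ 1·log r. Hence ρ = 1.
Therefore ρ = 1.

Order ρ = 1.
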